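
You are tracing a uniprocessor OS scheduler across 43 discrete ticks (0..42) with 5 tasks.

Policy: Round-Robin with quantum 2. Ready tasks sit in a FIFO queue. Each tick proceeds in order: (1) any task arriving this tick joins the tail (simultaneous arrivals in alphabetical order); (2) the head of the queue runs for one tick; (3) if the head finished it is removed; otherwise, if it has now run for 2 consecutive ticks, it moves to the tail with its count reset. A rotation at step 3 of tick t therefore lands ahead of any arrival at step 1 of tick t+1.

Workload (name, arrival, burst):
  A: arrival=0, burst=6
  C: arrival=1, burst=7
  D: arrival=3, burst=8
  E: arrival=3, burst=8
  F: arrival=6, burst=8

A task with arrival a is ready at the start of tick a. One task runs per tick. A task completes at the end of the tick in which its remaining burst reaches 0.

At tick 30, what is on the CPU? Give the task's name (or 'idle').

t=0: queue=[A] q_used=0 → run A
t=1: queue=[A,C] q_used=1 → run A
t=2: queue=[C,A] q_used=0 → run C
t=3: queue=[C,A,D,E] q_used=1 → run C
t=4: queue=[A,D,E,C] q_used=0 → run A
t=5: queue=[A,D,E,C] q_used=1 → run A
t=6: queue=[D,E,C,A,F] q_used=0 → run D
t=7: queue=[D,E,C,A,F] q_used=1 → run D
t=8: queue=[E,C,A,F,D] q_used=0 → run E
t=9: queue=[E,C,A,F,D] q_used=1 → run E
t=10: queue=[C,A,F,D,E] q_used=0 → run C
t=11: queue=[C,A,F,D,E] q_used=1 → run C
t=12: queue=[A,F,D,E,C] q_used=0 → run A
t=13: queue=[A,F,D,E,C] q_used=1 → run A
t=14: queue=[F,D,E,C] q_used=0 → run F
t=15: queue=[F,D,E,C] q_used=1 → run F
t=16: queue=[D,E,C,F] q_used=0 → run D
t=17: queue=[D,E,C,F] q_used=1 → run D
t=18: queue=[E,C,F,D] q_used=0 → run E
t=19: queue=[E,C,F,D] q_used=1 → run E
t=20: queue=[C,F,D,E] q_used=0 → run C
t=21: queue=[C,F,D,E] q_used=1 → run C
t=22: queue=[F,D,E,C] q_used=0 → run F
t=23: queue=[F,D,E,C] q_used=1 → run F
t=24: queue=[D,E,C,F] q_used=0 → run D
t=25: queue=[D,E,C,F] q_used=1 → run D
t=26: queue=[E,C,F,D] q_used=0 → run E
t=27: queue=[E,C,F,D] q_used=1 → run E
t=28: queue=[C,F,D,E] q_used=0 → run C
t=29: queue=[F,D,E] q_used=0 → run F
t=30: queue=[F,D,E] q_used=1 → run F
t=31: queue=[D,E,F] q_used=0 → run D
t=32: queue=[D,E,F] q_used=1 → run D
t=33: queue=[E,F] q_used=0 → run E
t=34: queue=[E,F] q_used=1 → run E
t=35: queue=[F] q_used=0 → run F
t=36: queue=[F] q_used=1 → run F
t=37: (idle)
t=38: (idle)
t=39: (idle)
t=40: (idle)
t=41: (idle)
t=42: (idle)

running at tick 30 = F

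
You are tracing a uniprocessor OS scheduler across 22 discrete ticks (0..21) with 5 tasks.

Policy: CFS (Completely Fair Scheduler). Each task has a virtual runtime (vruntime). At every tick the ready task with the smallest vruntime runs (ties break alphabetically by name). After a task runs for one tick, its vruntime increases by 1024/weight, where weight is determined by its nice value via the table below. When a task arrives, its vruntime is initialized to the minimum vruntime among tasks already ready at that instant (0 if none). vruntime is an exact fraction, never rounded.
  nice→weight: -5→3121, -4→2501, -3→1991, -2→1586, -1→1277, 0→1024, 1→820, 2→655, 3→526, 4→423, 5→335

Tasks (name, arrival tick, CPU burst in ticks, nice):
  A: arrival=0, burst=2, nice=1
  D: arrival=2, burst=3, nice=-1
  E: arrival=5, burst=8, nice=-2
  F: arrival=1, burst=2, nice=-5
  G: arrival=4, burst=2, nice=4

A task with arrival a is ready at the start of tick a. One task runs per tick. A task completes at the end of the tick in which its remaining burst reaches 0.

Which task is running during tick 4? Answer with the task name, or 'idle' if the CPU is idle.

t=0: vr[A=0] → run A
t=1: vr[A=256/205 F=256/205] → run A
t=2: vr[D=256/205 F=256/205] → run D
t=3: vr[D=536832/261785 F=256/205] → run F
t=4: vr[D=536832/261785 F=1008896/639805 G=1008896/639805] → run F
t=5: vr[D=536832/261785 E=1008896/639805 G=1008896/639805] → run E
t=6: vr[D=536832/261785 E=1127634688/507365365 G=1008896/639805] → run G
t=7: vr[D=536832/261785 E=1127634688/507365365 G=1081923328/270637515] → run D
t=8: vr[D=746752/261785 E=1127634688/507365365 G=1081923328/270637515] → run E
t=9: vr[D=746752/261785 E=1455214848/507365365 G=1081923328/270637515] → run D
t=10: vr[E=1455214848/507365365 G=1081923328/270637515] → run E
t=11: vr[E=1782795008/507365365 G=1081923328/270637515] → run E
t=12: vr[E=2110375168/507365365 G=1081923328/270637515] → run G
t=13: vr[E=2110375168/507365365] → run E
t=14: vr[E=2437955328/507365365] → run E
t=15: vr[E=2765535488/507365365] → run E
t=16: vr[E=3093115648/507365365] → run E
t=17: (idle)
t=18: (idle)
t=19: (idle)
t=20: (idle)
t=21: (idle)

running at tick 4 = F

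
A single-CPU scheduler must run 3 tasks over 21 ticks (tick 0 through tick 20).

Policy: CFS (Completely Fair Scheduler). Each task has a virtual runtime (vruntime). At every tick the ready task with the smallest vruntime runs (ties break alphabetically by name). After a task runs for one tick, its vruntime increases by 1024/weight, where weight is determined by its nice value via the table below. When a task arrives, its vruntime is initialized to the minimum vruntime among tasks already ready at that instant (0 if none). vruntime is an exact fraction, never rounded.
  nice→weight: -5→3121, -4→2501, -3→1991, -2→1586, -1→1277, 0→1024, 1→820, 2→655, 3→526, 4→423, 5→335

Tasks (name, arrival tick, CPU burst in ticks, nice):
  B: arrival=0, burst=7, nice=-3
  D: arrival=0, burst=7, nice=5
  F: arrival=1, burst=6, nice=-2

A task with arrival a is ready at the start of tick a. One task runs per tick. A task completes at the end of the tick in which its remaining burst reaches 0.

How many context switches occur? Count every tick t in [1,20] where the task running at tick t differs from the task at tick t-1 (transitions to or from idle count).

t=0: vr[B=0 D=0] → run B
t=1: vr[B=1024/1991 D=0 F=0] → run D
t=2: vr[B=1024/1991 D=1024/335 F=0] → run F
t=3: vr[B=1024/1991 D=1024/335 F=512/793] → run B
t=4: vr[B=2048/1991 D=1024/335 F=512/793] → run F
t=5: vr[B=2048/1991 D=1024/335 F=1024/793] → run B
t=6: vr[B=3072/1991 D=1024/335 F=1024/793] → run F
t=7: vr[B=3072/1991 D=1024/335 F=1536/793] → run B
t=8: vr[B=4096/1991 D=1024/335 F=1536/793] → run F
t=9: vr[B=4096/1991 D=1024/335 F=2048/793] → run B
t=10: vr[B=5120/1991 D=1024/335 F=2048/793] → run B
t=11: vr[B=6144/1991 D=1024/335 F=2048/793] → run F
t=12: vr[B=6144/1991 D=1024/335 F=2560/793] → run D
t=13: vr[B=6144/1991 D=2048/335 F=2560/793] → run B
t=14: vr[D=2048/335 F=2560/793] → run F
t=15: vr[D=2048/335] → run D
t=16: vr[D=3072/335] → run D
t=17: vr[D=4096/335] → run D
t=18: vr[D=1024/67] → run D
t=19: vr[D=6144/335] → run D
t=20: (idle)

context switches = 15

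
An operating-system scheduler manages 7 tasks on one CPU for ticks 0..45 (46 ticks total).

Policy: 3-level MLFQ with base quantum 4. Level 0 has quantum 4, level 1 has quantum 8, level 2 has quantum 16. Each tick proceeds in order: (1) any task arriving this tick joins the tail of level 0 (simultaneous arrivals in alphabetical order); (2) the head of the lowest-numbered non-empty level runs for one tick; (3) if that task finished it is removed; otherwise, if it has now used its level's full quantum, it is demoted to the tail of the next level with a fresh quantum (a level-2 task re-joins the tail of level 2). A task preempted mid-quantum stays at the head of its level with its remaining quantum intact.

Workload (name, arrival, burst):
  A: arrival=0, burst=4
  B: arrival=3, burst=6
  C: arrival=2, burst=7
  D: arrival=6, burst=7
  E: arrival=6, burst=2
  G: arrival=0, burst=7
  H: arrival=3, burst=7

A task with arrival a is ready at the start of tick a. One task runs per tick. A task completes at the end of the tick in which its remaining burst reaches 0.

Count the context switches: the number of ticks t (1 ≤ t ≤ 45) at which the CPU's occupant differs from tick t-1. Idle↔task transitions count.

context switches = 12

t=0: L0/L1/L2 = AG/-/- → run A
t=1: L0/L1/L2 = AG/-/- → run A
t=2: L0/L1/L2 = AGC/-/- → run A
t=3: L0/L1/L2 = AGCBH/-/- → run A
t=4: L0/L1/L2 = GCBH/-/- → run G
t=5: L0/L1/L2 = GCBH/-/- → run G
t=6: L0/L1/L2 = GCBHDE/-/- → run G
t=7: L0/L1/L2 = GCBHDE/-/- → run G
t=8: L0/L1/L2 = CBHDE/G/- → run C
t=9: L0/L1/L2 = CBHDE/G/- → run C
t=10: L0/L1/L2 = CBHDE/G/- → run C
t=11: L0/L1/L2 = CBHDE/G/- → run C
t=12: L0/L1/L2 = BHDE/GC/- → run B
t=13: L0/L1/L2 = BHDE/GC/- → run B
t=14: L0/L1/L2 = BHDE/GC/- → run B
t=15: L0/L1/L2 = BHDE/GC/- → run B
t=16: L0/L1/L2 = HDE/GCB/- → run H
t=17: L0/L1/L2 = HDE/GCB/- → run H
t=18: L0/L1/L2 = HDE/GCB/- → run H
t=19: L0/L1/L2 = HDE/GCB/- → run H
t=20: L0/L1/L2 = DE/GCBH/- → run D
t=21: L0/L1/L2 = DE/GCBH/- → run D
t=22: L0/L1/L2 = DE/GCBH/- → run D
t=23: L0/L1/L2 = DE/GCBH/- → run D
t=24: L0/L1/L2 = E/GCBHD/- → run E
t=25: L0/L1/L2 = E/GCBHD/- → run E
t=26: L0/L1/L2 = -/GCBHD/- → run G
t=27: L0/L1/L2 = -/GCBHD/- → run G
t=28: L0/L1/L2 = -/GCBHD/- → run G
t=29: L0/L1/L2 = -/CBHD/- → run C
t=30: L0/L1/L2 = -/CBHD/- → run C
t=31: L0/L1/L2 = -/CBHD/- → run C
t=32: L0/L1/L2 = -/BHD/- → run B
t=33: L0/L1/L2 = -/BHD/- → run B
t=34: L0/L1/L2 = -/HD/- → run H
t=35: L0/L1/L2 = -/HD/- → run H
t=36: L0/L1/L2 = -/HD/- → run H
t=37: L0/L1/L2 = -/D/- → run D
t=38: L0/L1/L2 = -/D/- → run D
t=39: L0/L1/L2 = -/D/- → run D
t=40: (idle)
t=41: (idle)
t=42: (idle)
t=43: (idle)
t=44: (idle)
t=45: (idle)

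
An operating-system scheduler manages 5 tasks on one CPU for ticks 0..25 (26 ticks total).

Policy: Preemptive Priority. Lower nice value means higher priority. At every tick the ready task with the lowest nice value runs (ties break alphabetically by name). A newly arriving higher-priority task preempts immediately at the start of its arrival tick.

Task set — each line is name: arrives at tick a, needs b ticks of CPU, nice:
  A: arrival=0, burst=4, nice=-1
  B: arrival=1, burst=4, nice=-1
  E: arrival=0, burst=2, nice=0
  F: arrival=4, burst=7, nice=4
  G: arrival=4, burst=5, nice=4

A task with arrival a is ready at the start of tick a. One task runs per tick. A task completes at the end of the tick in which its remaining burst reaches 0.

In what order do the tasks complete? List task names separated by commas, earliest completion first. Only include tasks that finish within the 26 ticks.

t=0: ready={A,E} → run A
t=1: ready={A,B,E} → run A
t=2: ready={A,B,E} → run A
t=3: ready={A,B,E} → run A
t=4: ready={B,E,F,G} → run B
t=5: ready={B,E,F,G} → run B
t=6: ready={B,E,F,G} → run B
t=7: ready={B,E,F,G} → run B
t=8: ready={E,F,G} → run E
t=9: ready={E,F,G} → run E
t=10: ready={F,G} → run F
t=11: ready={F,G} → run F
t=12: ready={F,G} → run F
t=13: ready={F,G} → run F
t=14: ready={F,G} → run F
t=15: ready={F,G} → run F
t=16: ready={F,G} → run F
t=17: ready={G} → run G
t=18: ready={G} → run G
t=19: ready={G} → run G
t=20: ready={G} → run G
t=21: ready={G} → run G
t=22: (idle)
t=23: (idle)
t=24: (idle)
t=25: (idle)

completion order = A, B, E, F, G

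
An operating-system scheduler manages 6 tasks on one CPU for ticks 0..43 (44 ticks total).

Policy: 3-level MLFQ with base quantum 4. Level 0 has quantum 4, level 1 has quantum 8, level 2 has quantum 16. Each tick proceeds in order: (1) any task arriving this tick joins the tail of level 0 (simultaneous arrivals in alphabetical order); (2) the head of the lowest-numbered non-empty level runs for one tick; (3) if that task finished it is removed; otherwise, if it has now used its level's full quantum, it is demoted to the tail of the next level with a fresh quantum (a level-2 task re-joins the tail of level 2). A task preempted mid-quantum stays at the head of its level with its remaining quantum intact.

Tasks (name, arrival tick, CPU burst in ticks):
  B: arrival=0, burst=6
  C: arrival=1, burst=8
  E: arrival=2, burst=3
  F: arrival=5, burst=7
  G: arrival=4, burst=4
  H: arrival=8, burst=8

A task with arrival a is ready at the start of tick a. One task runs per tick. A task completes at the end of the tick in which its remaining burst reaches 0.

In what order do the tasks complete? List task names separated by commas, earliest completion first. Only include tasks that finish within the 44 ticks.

t=0: L0/L1/L2 = B/-/- → run B
t=1: L0/L1/L2 = BC/-/- → run B
t=2: L0/L1/L2 = BCE/-/- → run B
t=3: L0/L1/L2 = BCE/-/- → run B
t=4: L0/L1/L2 = CEG/B/- → run C
t=5: L0/L1/L2 = CEGF/B/- → run C
t=6: L0/L1/L2 = CEGF/B/- → run C
t=7: L0/L1/L2 = CEGF/B/- → run C
t=8: L0/L1/L2 = EGFH/BC/- → run E
t=9: L0/L1/L2 = EGFH/BC/- → run E
t=10: L0/L1/L2 = EGFH/BC/- → run E
t=11: L0/L1/L2 = GFH/BC/- → run G
t=12: L0/L1/L2 = GFH/BC/- → run G
t=13: L0/L1/L2 = GFH/BC/- → run G
t=14: L0/L1/L2 = GFH/BC/- → run G
t=15: L0/L1/L2 = FH/BC/- → run F
t=16: L0/L1/L2 = FH/BC/- → run F
t=17: L0/L1/L2 = FH/BC/- → run F
t=18: L0/L1/L2 = FH/BC/- → run F
t=19: L0/L1/L2 = H/BCF/- → run H
t=20: L0/L1/L2 = H/BCF/- → run H
t=21: L0/L1/L2 = H/BCF/- → run H
t=22: L0/L1/L2 = H/BCF/- → run H
t=23: L0/L1/L2 = -/BCFH/- → run B
t=24: L0/L1/L2 = -/BCFH/- → run B
t=25: L0/L1/L2 = -/CFH/- → run C
t=26: L0/L1/L2 = -/CFH/- → run C
t=27: L0/L1/L2 = -/CFH/- → run C
t=28: L0/L1/L2 = -/CFH/- → run C
t=29: L0/L1/L2 = -/FH/- → run F
t=30: L0/L1/L2 = -/FH/- → run F
t=31: L0/L1/L2 = -/FH/- → run F
t=32: L0/L1/L2 = -/H/- → run H
t=33: L0/L1/L2 = -/H/- → run H
t=34: L0/L1/L2 = -/H/- → run H
t=35: L0/L1/L2 = -/H/- → run H
t=36: (idle)
t=37: (idle)
t=38: (idle)
t=39: (idle)
t=40: (idle)
t=41: (idle)
t=42: (idle)
t=43: (idle)

completion order = E, G, B, C, F, H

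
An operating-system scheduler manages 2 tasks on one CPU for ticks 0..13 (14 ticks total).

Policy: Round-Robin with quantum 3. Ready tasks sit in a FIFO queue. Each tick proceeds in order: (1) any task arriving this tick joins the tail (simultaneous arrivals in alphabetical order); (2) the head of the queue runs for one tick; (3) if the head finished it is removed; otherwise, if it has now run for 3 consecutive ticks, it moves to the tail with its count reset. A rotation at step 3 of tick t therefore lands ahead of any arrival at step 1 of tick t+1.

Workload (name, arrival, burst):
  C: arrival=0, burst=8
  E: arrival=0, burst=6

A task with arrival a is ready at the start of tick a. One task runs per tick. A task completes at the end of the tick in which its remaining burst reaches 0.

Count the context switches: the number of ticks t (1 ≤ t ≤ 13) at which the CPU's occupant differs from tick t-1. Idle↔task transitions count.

context switches = 4

t=0: queue=[C,E] q_used=0 → run C
t=1: queue=[C,E] q_used=1 → run C
t=2: queue=[C,E] q_used=2 → run C
t=3: queue=[E,C] q_used=0 → run E
t=4: queue=[E,C] q_used=1 → run E
t=5: queue=[E,C] q_used=2 → run E
t=6: queue=[C,E] q_used=0 → run C
t=7: queue=[C,E] q_used=1 → run C
t=8: queue=[C,E] q_used=2 → run C
t=9: queue=[E,C] q_used=0 → run E
t=10: queue=[E,C] q_used=1 → run E
t=11: queue=[E,C] q_used=2 → run E
t=12: queue=[C] q_used=0 → run C
t=13: queue=[C] q_used=1 → run C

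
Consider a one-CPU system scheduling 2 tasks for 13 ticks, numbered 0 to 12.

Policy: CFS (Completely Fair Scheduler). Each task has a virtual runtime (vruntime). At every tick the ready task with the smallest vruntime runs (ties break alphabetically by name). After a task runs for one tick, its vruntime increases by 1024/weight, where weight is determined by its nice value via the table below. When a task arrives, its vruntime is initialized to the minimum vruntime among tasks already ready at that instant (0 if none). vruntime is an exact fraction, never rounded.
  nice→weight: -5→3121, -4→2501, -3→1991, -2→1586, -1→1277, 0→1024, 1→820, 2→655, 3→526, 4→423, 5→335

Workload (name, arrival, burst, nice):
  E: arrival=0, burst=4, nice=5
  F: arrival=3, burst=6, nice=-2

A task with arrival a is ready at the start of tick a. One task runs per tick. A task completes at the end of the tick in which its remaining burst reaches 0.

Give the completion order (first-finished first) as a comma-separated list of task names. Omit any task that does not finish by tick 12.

t=0: vr[E=0] → run E
t=1: vr[E=1024/335] → run E
t=2: vr[E=2048/335] → run E
t=3: vr[E=3072/335 F=3072/335] → run E
t=4: vr[F=3072/335] → run F
t=5: vr[F=2607616/265655] → run F
t=6: vr[F=2779136/265655] → run F
t=7: vr[F=2950656/265655] → run F
t=8: vr[F=3122176/265655] → run F
t=9: vr[F=3293696/265655] → run F
t=10: (idle)
t=11: (idle)
t=12: (idle)

completion order = E, F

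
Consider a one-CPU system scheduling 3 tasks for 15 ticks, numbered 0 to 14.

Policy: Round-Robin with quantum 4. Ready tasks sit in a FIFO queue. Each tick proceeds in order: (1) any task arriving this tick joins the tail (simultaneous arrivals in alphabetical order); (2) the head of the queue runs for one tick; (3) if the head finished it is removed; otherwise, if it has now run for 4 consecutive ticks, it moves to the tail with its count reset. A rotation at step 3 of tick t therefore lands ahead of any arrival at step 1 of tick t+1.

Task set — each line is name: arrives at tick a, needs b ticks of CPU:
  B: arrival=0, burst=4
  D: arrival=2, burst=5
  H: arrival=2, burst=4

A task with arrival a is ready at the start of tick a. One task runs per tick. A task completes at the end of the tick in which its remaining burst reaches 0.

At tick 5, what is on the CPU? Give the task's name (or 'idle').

t=0: queue=[B] q_used=0 → run B
t=1: queue=[B] q_used=1 → run B
t=2: queue=[B,D,H] q_used=2 → run B
t=3: queue=[B,D,H] q_used=3 → run B
t=4: queue=[D,H] q_used=0 → run D
t=5: queue=[D,H] q_used=1 → run D
t=6: queue=[D,H] q_used=2 → run D
t=7: queue=[D,H] q_used=3 → run D
t=8: queue=[H,D] q_used=0 → run H
t=9: queue=[H,D] q_used=1 → run H
t=10: queue=[H,D] q_used=2 → run H
t=11: queue=[H,D] q_used=3 → run H
t=12: queue=[D] q_used=0 → run D
t=13: (idle)
t=14: (idle)

running at tick 5 = D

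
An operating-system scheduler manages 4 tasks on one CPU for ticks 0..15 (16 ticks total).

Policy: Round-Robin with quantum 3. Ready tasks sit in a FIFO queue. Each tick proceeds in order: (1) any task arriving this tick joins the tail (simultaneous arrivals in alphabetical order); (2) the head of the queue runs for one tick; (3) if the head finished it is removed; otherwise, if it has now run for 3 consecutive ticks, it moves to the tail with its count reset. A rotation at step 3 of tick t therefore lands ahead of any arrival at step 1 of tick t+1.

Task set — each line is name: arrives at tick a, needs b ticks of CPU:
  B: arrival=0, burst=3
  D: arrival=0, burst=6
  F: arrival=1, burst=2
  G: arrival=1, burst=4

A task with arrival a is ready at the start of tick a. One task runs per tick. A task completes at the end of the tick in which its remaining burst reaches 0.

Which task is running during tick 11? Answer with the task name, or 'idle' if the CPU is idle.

t=0: queue=[B,D] q_used=0 → run B
t=1: queue=[B,D,F,G] q_used=1 → run B
t=2: queue=[B,D,F,G] q_used=2 → run B
t=3: queue=[D,F,G] q_used=0 → run D
t=4: queue=[D,F,G] q_used=1 → run D
t=5: queue=[D,F,G] q_used=2 → run D
t=6: queue=[F,G,D] q_used=0 → run F
t=7: queue=[F,G,D] q_used=1 → run F
t=8: queue=[G,D] q_used=0 → run G
t=9: queue=[G,D] q_used=1 → run G
t=10: queue=[G,D] q_used=2 → run G
t=11: queue=[D,G] q_used=0 → run D
t=12: queue=[D,G] q_used=1 → run D
t=13: queue=[D,G] q_used=2 → run D
t=14: queue=[G] q_used=0 → run G
t=15: (idle)

running at tick 11 = D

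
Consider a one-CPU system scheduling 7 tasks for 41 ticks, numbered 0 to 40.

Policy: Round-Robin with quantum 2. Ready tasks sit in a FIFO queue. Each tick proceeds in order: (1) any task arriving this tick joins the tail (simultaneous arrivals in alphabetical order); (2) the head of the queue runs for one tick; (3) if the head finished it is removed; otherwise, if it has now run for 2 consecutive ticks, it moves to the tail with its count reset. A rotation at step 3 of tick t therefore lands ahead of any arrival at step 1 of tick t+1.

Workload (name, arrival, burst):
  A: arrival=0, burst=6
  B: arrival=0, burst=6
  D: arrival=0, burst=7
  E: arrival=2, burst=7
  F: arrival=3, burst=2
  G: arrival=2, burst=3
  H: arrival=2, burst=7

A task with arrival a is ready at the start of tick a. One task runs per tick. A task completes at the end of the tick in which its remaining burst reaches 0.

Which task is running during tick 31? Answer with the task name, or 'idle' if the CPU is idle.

t=0: queue=[A,B,D] q_used=0 → run A
t=1: queue=[A,B,D] q_used=1 → run A
t=2: queue=[B,D,A,E,G,H] q_used=0 → run B
t=3: queue=[B,D,A,E,G,H,F] q_used=1 → run B
t=4: queue=[D,A,E,G,H,F,B] q_used=0 → run D
t=5: queue=[D,A,E,G,H,F,B] q_used=1 → run D
t=6: queue=[A,E,G,H,F,B,D] q_used=0 → run A
t=7: queue=[A,E,G,H,F,B,D] q_used=1 → run A
t=8: queue=[E,G,H,F,B,D,A] q_used=0 → run E
t=9: queue=[E,G,H,F,B,D,A] q_used=1 → run E
t=10: queue=[G,H,F,B,D,A,E] q_used=0 → run G
t=11: queue=[G,H,F,B,D,A,E] q_used=1 → run G
t=12: queue=[H,F,B,D,A,E,G] q_used=0 → run H
t=13: queue=[H,F,B,D,A,E,G] q_used=1 → run H
t=14: queue=[F,B,D,A,E,G,H] q_used=0 → run F
t=15: queue=[F,B,D,A,E,G,H] q_used=1 → run F
t=16: queue=[B,D,A,E,G,H] q_used=0 → run B
t=17: queue=[B,D,A,E,G,H] q_used=1 → run B
t=18: queue=[D,A,E,G,H,B] q_used=0 → run D
t=19: queue=[D,A,E,G,H,B] q_used=1 → run D
t=20: queue=[A,E,G,H,B,D] q_used=0 → run A
t=21: queue=[A,E,G,H,B,D] q_used=1 → run A
t=22: queue=[E,G,H,B,D] q_used=0 → run E
t=23: queue=[E,G,H,B,D] q_used=1 → run E
t=24: queue=[G,H,B,D,E] q_used=0 → run G
t=25: queue=[H,B,D,E] q_used=0 → run H
t=26: queue=[H,B,D,E] q_used=1 → run H
t=27: queue=[B,D,E,H] q_used=0 → run B
t=28: queue=[B,D,E,H] q_used=1 → run B
t=29: queue=[D,E,H] q_used=0 → run D
t=30: queue=[D,E,H] q_used=1 → run D
t=31: queue=[E,H,D] q_used=0 → run E
t=32: queue=[E,H,D] q_used=1 → run E
t=33: queue=[H,D,E] q_used=0 → run H
t=34: queue=[H,D,E] q_used=1 → run H
t=35: queue=[D,E,H] q_used=0 → run D
t=36: queue=[E,H] q_used=0 → run E
t=37: queue=[H] q_used=0 → run H
t=38: (idle)
t=39: (idle)
t=40: (idle)

running at tick 31 = E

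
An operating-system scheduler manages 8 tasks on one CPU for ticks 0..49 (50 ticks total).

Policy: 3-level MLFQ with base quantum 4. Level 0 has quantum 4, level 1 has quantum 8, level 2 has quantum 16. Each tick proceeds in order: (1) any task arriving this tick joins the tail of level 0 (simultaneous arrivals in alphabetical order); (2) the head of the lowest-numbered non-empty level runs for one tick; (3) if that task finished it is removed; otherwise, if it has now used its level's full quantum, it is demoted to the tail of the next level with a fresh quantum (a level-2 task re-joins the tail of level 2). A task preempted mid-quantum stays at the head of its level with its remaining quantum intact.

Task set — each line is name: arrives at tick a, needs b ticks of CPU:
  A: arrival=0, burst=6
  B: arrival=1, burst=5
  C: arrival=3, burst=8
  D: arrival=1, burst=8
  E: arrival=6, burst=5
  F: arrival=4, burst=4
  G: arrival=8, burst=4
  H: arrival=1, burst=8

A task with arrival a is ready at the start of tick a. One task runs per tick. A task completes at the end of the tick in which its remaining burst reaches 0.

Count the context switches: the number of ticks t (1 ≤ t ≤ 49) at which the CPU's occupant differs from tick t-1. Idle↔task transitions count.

context switches = 14

t=0: L0/L1/L2 = A/-/- → run A
t=1: L0/L1/L2 = ABDH/-/- → run A
t=2: L0/L1/L2 = ABDH/-/- → run A
t=3: L0/L1/L2 = ABDHC/-/- → run A
t=4: L0/L1/L2 = BDHCF/A/- → run B
t=5: L0/L1/L2 = BDHCF/A/- → run B
t=6: L0/L1/L2 = BDHCFE/A/- → run B
t=7: L0/L1/L2 = BDHCFE/A/- → run B
t=8: L0/L1/L2 = DHCFEG/AB/- → run D
t=9: L0/L1/L2 = DHCFEG/AB/- → run D
t=10: L0/L1/L2 = DHCFEG/AB/- → run D
t=11: L0/L1/L2 = DHCFEG/AB/- → run D
t=12: L0/L1/L2 = HCFEG/ABD/- → run H
t=13: L0/L1/L2 = HCFEG/ABD/- → run H
t=14: L0/L1/L2 = HCFEG/ABD/- → run H
t=15: L0/L1/L2 = HCFEG/ABD/- → run H
t=16: L0/L1/L2 = CFEG/ABDH/- → run C
t=17: L0/L1/L2 = CFEG/ABDH/- → run C
t=18: L0/L1/L2 = CFEG/ABDH/- → run C
t=19: L0/L1/L2 = CFEG/ABDH/- → run C
t=20: L0/L1/L2 = FEG/ABDHC/- → run F
t=21: L0/L1/L2 = FEG/ABDHC/- → run F
t=22: L0/L1/L2 = FEG/ABDHC/- → run F
t=23: L0/L1/L2 = FEG/ABDHC/- → run F
t=24: L0/L1/L2 = EG/ABDHC/- → run E
t=25: L0/L1/L2 = EG/ABDHC/- → run E
t=26: L0/L1/L2 = EG/ABDHC/- → run E
t=27: L0/L1/L2 = EG/ABDHC/- → run E
t=28: L0/L1/L2 = G/ABDHCE/- → run G
t=29: L0/L1/L2 = G/ABDHCE/- → run G
t=30: L0/L1/L2 = G/ABDHCE/- → run G
t=31: L0/L1/L2 = G/ABDHCE/- → run G
t=32: L0/L1/L2 = -/ABDHCE/- → run A
t=33: L0/L1/L2 = -/ABDHCE/- → run A
t=34: L0/L1/L2 = -/BDHCE/- → run B
t=35: L0/L1/L2 = -/DHCE/- → run D
t=36: L0/L1/L2 = -/DHCE/- → run D
t=37: L0/L1/L2 = -/DHCE/- → run D
t=38: L0/L1/L2 = -/DHCE/- → run D
t=39: L0/L1/L2 = -/HCE/- → run H
t=40: L0/L1/L2 = -/HCE/- → run H
t=41: L0/L1/L2 = -/HCE/- → run H
t=42: L0/L1/L2 = -/HCE/- → run H
t=43: L0/L1/L2 = -/CE/- → run C
t=44: L0/L1/L2 = -/CE/- → run C
t=45: L0/L1/L2 = -/CE/- → run C
t=46: L0/L1/L2 = -/CE/- → run C
t=47: L0/L1/L2 = -/E/- → run E
t=48: (idle)
t=49: (idle)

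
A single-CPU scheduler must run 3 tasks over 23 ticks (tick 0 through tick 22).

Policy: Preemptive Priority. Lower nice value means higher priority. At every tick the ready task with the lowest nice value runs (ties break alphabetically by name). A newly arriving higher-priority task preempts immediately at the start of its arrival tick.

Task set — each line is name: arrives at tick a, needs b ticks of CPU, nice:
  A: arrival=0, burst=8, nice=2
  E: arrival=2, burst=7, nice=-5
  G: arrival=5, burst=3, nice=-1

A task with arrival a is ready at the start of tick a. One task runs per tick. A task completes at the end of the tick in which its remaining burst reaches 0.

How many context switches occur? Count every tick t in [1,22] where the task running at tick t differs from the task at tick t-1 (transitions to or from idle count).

t=0: ready={A} → run A
t=1: ready={A} → run A
t=2: ready={A,E} → run E
t=3: ready={A,E} → run E
t=4: ready={A,E} → run E
t=5: ready={A,E,G} → run E
t=6: ready={A,E,G} → run E
t=7: ready={A,E,G} → run E
t=8: ready={A,E,G} → run E
t=9: ready={A,G} → run G
t=10: ready={A,G} → run G
t=11: ready={A,G} → run G
t=12: ready={A} → run A
t=13: ready={A} → run A
t=14: ready={A} → run A
t=15: ready={A} → run A
t=16: ready={A} → run A
t=17: ready={A} → run A
t=18: (idle)
t=19: (idle)
t=20: (idle)
t=21: (idle)
t=22: (idle)

context switches = 4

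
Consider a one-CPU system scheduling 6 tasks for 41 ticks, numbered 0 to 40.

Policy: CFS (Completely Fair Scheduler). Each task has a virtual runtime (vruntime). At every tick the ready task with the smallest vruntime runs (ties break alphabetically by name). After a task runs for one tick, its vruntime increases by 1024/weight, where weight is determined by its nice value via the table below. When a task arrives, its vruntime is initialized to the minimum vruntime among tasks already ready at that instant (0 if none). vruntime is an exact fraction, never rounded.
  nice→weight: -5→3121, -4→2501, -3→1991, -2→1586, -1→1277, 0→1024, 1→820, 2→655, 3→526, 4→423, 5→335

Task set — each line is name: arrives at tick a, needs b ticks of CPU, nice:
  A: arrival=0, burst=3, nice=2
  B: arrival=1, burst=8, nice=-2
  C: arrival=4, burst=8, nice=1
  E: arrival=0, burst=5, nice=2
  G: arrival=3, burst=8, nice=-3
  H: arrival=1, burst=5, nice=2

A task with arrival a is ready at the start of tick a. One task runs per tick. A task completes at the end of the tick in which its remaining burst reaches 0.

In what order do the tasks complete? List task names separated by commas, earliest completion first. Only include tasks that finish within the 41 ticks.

completion order = A, G, B, E, H, C

t=0: vr[A=0 E=0] → run A
t=1: vr[A=1024/655 B=0 E=0 H=0] → run B
t=2: vr[A=1024/655 B=512/793 E=0 H=0] → run E
t=3: vr[A=1024/655 B=512/793 E=1024/655 G=0 H=0] → run G
t=4: vr[A=1024/655 B=512/793 C=0 E=1024/655 G=1024/1991 H=0] → run C
t=5: vr[A=1024/655 B=512/793 C=256/205 E=1024/655 G=1024/1991 H=0] → run H
t=6: vr[A=1024/655 B=512/793 C=256/205 E=1024/655 G=1024/1991 H=1024/655] → run G
t=7: vr[A=1024/655 B=512/793 C=256/205 E=1024/655 G=2048/1991 H=1024/655] → run B
t=8: vr[A=1024/655 B=1024/793 C=256/205 E=1024/655 G=2048/1991 H=1024/655] → run G
t=9: vr[A=1024/655 B=1024/793 C=256/205 E=1024/655 G=3072/1991 H=1024/655] → run C
t=10: vr[A=1024/655 B=1024/793 C=512/205 E=1024/655 G=3072/1991 H=1024/655] → run B
t=11: vr[A=1024/655 B=1536/793 C=512/205 E=1024/655 G=3072/1991 H=1024/655] → run G
t=12: vr[A=1024/655 B=1536/793 C=512/205 E=1024/655 G=4096/1991 H=1024/655] → run A
t=13: vr[A=2048/655 B=1536/793 C=512/205 E=1024/655 G=4096/1991 H=1024/655] → run E
t=14: vr[A=2048/655 B=1536/793 C=512/205 E=2048/655 G=4096/1991 H=1024/655] → run H
t=15: vr[A=2048/655 B=1536/793 C=512/205 E=2048/655 G=4096/1991 H=2048/655] → run B
t=16: vr[A=2048/655 B=2048/793 C=512/205 E=2048/655 G=4096/1991 H=2048/655] → run G
t=17: vr[A=2048/655 B=2048/793 C=512/205 E=2048/655 G=5120/1991 H=2048/655] → run C
t=18: vr[A=2048/655 B=2048/793 C=768/205 E=2048/655 G=5120/1991 H=2048/655] → run G
t=19: vr[A=2048/655 B=2048/793 C=768/205 E=2048/655 G=6144/1991 H=2048/655] → run B
t=20: vr[A=2048/655 B=2560/793 C=768/205 E=2048/655 G=6144/1991 H=2048/655] → run G
t=21: vr[A=2048/655 B=2560/793 C=768/205 E=2048/655 G=7168/1991 H=2048/655] → run A
t=22: vr[B=2560/793 C=768/205 E=2048/655 G=7168/1991 H=2048/655] → run E
t=23: vr[B=2560/793 C=768/205 E=3072/655 G=7168/1991 H=2048/655] → run H
t=24: vr[B=2560/793 C=768/205 E=3072/655 G=7168/1991 H=3072/655] → run B
t=25: vr[B=3072/793 C=768/205 E=3072/655 G=7168/1991 H=3072/655] → run G
t=26: vr[B=3072/793 C=768/205 E=3072/655 H=3072/655] → run C
t=27: vr[B=3072/793 C=1024/205 E=3072/655 H=3072/655] → run B
t=28: vr[B=3584/793 C=1024/205 E=3072/655 H=3072/655] → run B
t=29: vr[C=1024/205 E=3072/655 H=3072/655] → run E
t=30: vr[C=1024/205 E=4096/655 H=3072/655] → run H
t=31: vr[C=1024/205 E=4096/655 H=4096/655] → run C
t=32: vr[C=256/41 E=4096/655 H=4096/655] → run C
t=33: vr[C=1536/205 E=4096/655 H=4096/655] → run E
t=34: vr[C=1536/205 H=4096/655] → run H
t=35: vr[C=1536/205] → run C
t=36: vr[C=1792/205] → run C
t=37: (idle)
t=38: (idle)
t=39: (idle)
t=40: (idle)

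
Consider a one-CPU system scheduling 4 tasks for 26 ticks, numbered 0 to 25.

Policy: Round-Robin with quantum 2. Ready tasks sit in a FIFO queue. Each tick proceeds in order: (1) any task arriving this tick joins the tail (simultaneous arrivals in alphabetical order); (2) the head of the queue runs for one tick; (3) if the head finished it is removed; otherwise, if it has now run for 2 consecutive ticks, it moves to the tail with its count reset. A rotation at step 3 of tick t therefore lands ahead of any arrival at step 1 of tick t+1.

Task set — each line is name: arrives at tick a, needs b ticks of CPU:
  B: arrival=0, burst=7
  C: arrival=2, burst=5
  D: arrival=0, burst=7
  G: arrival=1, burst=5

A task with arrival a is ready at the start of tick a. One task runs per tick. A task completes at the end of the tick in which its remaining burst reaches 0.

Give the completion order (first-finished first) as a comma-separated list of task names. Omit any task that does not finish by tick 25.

t=0: queue=[B,D] q_used=0 → run B
t=1: queue=[B,D,G] q_used=1 → run B
t=2: queue=[D,G,B,C] q_used=0 → run D
t=3: queue=[D,G,B,C] q_used=1 → run D
t=4: queue=[G,B,C,D] q_used=0 → run G
t=5: queue=[G,B,C,D] q_used=1 → run G
t=6: queue=[B,C,D,G] q_used=0 → run B
t=7: queue=[B,C,D,G] q_used=1 → run B
t=8: queue=[C,D,G,B] q_used=0 → run C
t=9: queue=[C,D,G,B] q_used=1 → run C
t=10: queue=[D,G,B,C] q_used=0 → run D
t=11: queue=[D,G,B,C] q_used=1 → run D
t=12: queue=[G,B,C,D] q_used=0 → run G
t=13: queue=[G,B,C,D] q_used=1 → run G
t=14: queue=[B,C,D,G] q_used=0 → run B
t=15: queue=[B,C,D,G] q_used=1 → run B
t=16: queue=[C,D,G,B] q_used=0 → run C
t=17: queue=[C,D,G,B] q_used=1 → run C
t=18: queue=[D,G,B,C] q_used=0 → run D
t=19: queue=[D,G,B,C] q_used=1 → run D
t=20: queue=[G,B,C,D] q_used=0 → run G
t=21: queue=[B,C,D] q_used=0 → run B
t=22: queue=[C,D] q_used=0 → run C
t=23: queue=[D] q_used=0 → run D
t=24: (idle)
t=25: (idle)

completion order = G, B, C, D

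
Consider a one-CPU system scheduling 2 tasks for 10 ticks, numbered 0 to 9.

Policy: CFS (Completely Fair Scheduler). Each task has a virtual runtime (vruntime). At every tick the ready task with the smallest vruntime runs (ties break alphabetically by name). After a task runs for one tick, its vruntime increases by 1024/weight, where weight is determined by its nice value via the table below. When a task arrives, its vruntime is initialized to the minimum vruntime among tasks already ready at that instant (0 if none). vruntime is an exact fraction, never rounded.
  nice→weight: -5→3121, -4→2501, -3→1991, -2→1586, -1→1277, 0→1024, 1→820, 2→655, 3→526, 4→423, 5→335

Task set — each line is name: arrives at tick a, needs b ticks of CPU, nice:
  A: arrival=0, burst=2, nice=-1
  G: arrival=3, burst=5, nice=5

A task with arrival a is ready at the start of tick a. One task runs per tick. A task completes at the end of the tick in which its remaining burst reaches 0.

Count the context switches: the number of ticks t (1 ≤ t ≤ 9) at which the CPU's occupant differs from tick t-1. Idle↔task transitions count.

t=0: vr[A=0] → run A
t=1: vr[A=1024/1277] → run A
t=2: (idle)
t=3: vr[G=0] → run G
t=4: vr[G=1024/335] → run G
t=5: vr[G=2048/335] → run G
t=6: vr[G=3072/335] → run G
t=7: vr[G=4096/335] → run G
t=8: (idle)
t=9: (idle)

context switches = 3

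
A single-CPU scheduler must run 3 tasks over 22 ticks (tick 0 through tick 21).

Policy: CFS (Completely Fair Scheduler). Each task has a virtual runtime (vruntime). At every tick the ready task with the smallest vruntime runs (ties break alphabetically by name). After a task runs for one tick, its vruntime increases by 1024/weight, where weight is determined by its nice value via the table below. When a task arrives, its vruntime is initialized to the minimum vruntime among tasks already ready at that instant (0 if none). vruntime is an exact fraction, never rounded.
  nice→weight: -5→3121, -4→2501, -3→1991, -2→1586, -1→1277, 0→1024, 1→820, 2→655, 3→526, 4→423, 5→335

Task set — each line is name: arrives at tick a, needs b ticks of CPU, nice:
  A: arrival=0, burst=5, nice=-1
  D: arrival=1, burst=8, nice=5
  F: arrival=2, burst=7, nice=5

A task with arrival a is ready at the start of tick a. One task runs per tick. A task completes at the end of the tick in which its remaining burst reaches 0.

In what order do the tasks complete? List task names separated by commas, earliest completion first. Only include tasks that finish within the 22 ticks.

completion order = A, F, D

t=0: vr[A=0] → run A
t=1: vr[A=1024/1277 D=1024/1277] → run A
t=2: vr[A=2048/1277 D=1024/1277 F=1024/1277] → run D
t=3: vr[A=2048/1277 D=1650688/427795 F=1024/1277] → run F
t=4: vr[A=2048/1277 D=1650688/427795 F=1650688/427795] → run A
t=5: vr[A=3072/1277 D=1650688/427795 F=1650688/427795] → run A
t=6: vr[A=4096/1277 D=1650688/427795 F=1650688/427795] → run A
t=7: vr[D=1650688/427795 F=1650688/427795] → run D
t=8: vr[D=2958336/427795 F=1650688/427795] → run F
t=9: vr[D=2958336/427795 F=2958336/427795] → run D
t=10: vr[D=4265984/427795 F=2958336/427795] → run F
t=11: vr[D=4265984/427795 F=4265984/427795] → run D
t=12: vr[D=5573632/427795 F=4265984/427795] → run F
t=13: vr[D=5573632/427795 F=5573632/427795] → run D
t=14: vr[D=1376256/85559 F=5573632/427795] → run F
t=15: vr[D=1376256/85559 F=1376256/85559] → run D
t=16: vr[D=8188928/427795 F=1376256/85559] → run F
t=17: vr[D=8188928/427795 F=8188928/427795] → run D
t=18: vr[D=9496576/427795 F=8188928/427795] → run F
t=19: vr[D=9496576/427795] → run D
t=20: (idle)
t=21: (idle)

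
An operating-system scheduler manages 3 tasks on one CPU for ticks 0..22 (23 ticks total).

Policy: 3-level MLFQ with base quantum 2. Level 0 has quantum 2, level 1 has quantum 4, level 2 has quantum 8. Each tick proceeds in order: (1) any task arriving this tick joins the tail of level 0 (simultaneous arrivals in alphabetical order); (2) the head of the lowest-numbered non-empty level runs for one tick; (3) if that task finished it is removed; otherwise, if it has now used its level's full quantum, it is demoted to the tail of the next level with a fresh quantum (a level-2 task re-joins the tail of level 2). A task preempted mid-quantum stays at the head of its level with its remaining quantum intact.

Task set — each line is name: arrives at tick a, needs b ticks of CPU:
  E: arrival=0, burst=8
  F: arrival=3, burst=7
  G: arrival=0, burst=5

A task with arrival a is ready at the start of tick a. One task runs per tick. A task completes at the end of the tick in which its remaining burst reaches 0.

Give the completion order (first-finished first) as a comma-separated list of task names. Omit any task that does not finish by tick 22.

completion order = G, E, F

t=0: L0/L1/L2 = EG/-/- → run E
t=1: L0/L1/L2 = EG/-/- → run E
t=2: L0/L1/L2 = G/E/- → run G
t=3: L0/L1/L2 = GF/E/- → run G
t=4: L0/L1/L2 = F/EG/- → run F
t=5: L0/L1/L2 = F/EG/- → run F
t=6: L0/L1/L2 = -/EGF/- → run E
t=7: L0/L1/L2 = -/EGF/- → run E
t=8: L0/L1/L2 = -/EGF/- → run E
t=9: L0/L1/L2 = -/EGF/- → run E
t=10: L0/L1/L2 = -/GF/E → run G
t=11: L0/L1/L2 = -/GF/E → run G
t=12: L0/L1/L2 = -/GF/E → run G
t=13: L0/L1/L2 = -/F/E → run F
t=14: L0/L1/L2 = -/F/E → run F
t=15: L0/L1/L2 = -/F/E → run F
t=16: L0/L1/L2 = -/F/E → run F
t=17: L0/L1/L2 = -/-/EF → run E
t=18: L0/L1/L2 = -/-/EF → run E
t=19: L0/L1/L2 = -/-/F → run F
t=20: (idle)
t=21: (idle)
t=22: (idle)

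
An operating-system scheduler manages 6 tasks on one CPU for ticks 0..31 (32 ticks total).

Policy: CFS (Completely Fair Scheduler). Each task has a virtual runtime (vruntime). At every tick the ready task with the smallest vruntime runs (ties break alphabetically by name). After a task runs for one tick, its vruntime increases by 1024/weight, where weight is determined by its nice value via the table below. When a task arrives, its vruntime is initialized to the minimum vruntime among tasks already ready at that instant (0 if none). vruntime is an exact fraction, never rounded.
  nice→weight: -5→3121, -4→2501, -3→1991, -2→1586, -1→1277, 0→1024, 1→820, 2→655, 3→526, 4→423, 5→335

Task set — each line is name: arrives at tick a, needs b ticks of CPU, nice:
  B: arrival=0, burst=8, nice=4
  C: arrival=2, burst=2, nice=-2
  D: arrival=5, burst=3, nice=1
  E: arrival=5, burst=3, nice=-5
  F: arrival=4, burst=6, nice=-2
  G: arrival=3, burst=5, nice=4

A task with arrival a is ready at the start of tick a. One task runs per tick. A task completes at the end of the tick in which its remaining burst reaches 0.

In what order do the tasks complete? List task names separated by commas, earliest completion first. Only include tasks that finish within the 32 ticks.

t=0: vr[B=0] → run B
t=1: vr[B=1024/423] → run B
t=2: vr[B=2048/423 C=2048/423] → run B
t=3: vr[B=1024/141 C=2048/423 G=2048/423] → run C
t=4: vr[B=1024/141 C=1840640/335439 F=2048/423 G=2048/423] → run F
t=5: vr[B=1024/141 C=1840640/335439 D=2048/423 E=2048/423 F=1840640/335439 G=2048/423] → run D
t=6: vr[B=1024/141 C=1840640/335439 D=528128/86715 E=2048/423 F=1840640/335439 G=2048/423] → run E
t=7: vr[B=1024/141 C=1840640/335439 D=528128/86715 E=6824960/1320183 F=1840640/335439 G=2048/423] → run G
t=8: vr[B=1024/141 C=1840640/335439 D=528128/86715 E=6824960/1320183 F=1840640/335439 G=1024/141] → run E
t=9: vr[B=1024/141 C=1840640/335439 D=528128/86715 E=7258112/1320183 F=1840640/335439 G=1024/141] → run C
t=10: vr[B=1024/141 D=528128/86715 E=7258112/1320183 F=1840640/335439 G=1024/141] → run F
t=11: vr[B=1024/141 D=528128/86715 E=7258112/1320183 F=2057216/335439 G=1024/141] → run E
t=12: vr[B=1024/141 D=528128/86715 F=2057216/335439 G=1024/141] → run D
t=13: vr[B=1024/141 D=636416/86715 F=2057216/335439 G=1024/141] → run F
t=14: vr[B=1024/141 D=636416/86715 F=2273792/335439 G=1024/141] → run F
t=15: vr[B=1024/141 D=636416/86715 F=2490368/335439 G=1024/141] → run B
t=16: vr[B=4096/423 D=636416/86715 F=2490368/335439 G=1024/141] → run G
t=17: vr[B=4096/423 D=636416/86715 F=2490368/335439 G=4096/423] → run D
t=18: vr[B=4096/423 F=2490368/335439 G=4096/423] → run F
t=19: vr[B=4096/423 F=2706944/335439 G=4096/423] → run F
t=20: vr[B=4096/423 G=4096/423] → run B
t=21: vr[B=5120/423 G=4096/423] → run G
t=22: vr[B=5120/423 G=5120/423] → run B
t=23: vr[B=2048/141 G=5120/423] → run G
t=24: vr[B=2048/141 G=2048/141] → run B
t=25: vr[B=7168/423 G=2048/141] → run G
t=26: vr[B=7168/423] → run B
t=27: (idle)
t=28: (idle)
t=29: (idle)
t=30: (idle)
t=31: (idle)

completion order = C, E, D, F, G, B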